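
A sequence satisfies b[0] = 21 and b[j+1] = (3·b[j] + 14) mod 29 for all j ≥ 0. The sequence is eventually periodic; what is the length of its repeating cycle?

Listing terms: b[0] = 21, b[1] = 19, b[2] = 13, b[3] = 24, b[4] = 28, b[5] = 11, b[6] = 18, b[7] = 10, b[8] = 15, b[9] = 1, b[10] = 17, b[11] = 7, b[12] = 6, b[13] = 3, b[14] = 23, b[15] = 25, b[16] = 2, b[17] = 20, b[18] = 16, b[19] = 4, b[20] = 26, b[21] = 5, b[22] = 0, b[23] = 14, b[24] = 27, b[25] = 8, b[26] = 9, b[27] = 12, b[28] = 21.
The sequence repeats with period 28.

28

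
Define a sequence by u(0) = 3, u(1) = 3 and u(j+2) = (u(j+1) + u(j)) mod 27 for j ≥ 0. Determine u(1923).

Computing terms: u(0) = 3, u(1) = 3, u(2) = 6, u(3) = 9, u(4) = 15, u(5) = 24, u(6) = 12, u(7) = 9, u(8) = 21, u(9) = 3, u(10) = 24, u(11) = 0, u(12) = 24, u(13) = 24, u(14) = 21, u(15) = 18, u(16) = 12, u(17) = 3, u(18) = 15, u(19) = 18, u(20) = 6, u(21) = 24, u(22) = 3, u(23) = 0, u(24) = 3, u(25) = 3.
Since (u(24), u(25)) = (u(0), u(1)) = (3, 3) (two consecutive terms determine the rest), the sequence is periodic with period 24.
(1923 - 0) mod 24 = 3, so u(1923) = u(3) = 9.

9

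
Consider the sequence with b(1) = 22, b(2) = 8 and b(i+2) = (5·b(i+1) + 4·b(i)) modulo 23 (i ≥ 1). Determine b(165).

We have b(1) = 22, b(2) = 8, b(3) = 13, b(4) = 5, b(5) = 8, b(6) = 14, b(7) = 10, b(8) = 14, b(9) = 18, b(10) = 8, b(11) = 20, b(12) = 17, b(13) = 4, b(14) = 19, b(15) = 19, b(16) = 10, b(17) = 11, b(18) = 3, b(19) = 13, b(20) = 8, b(21) = 0, b(22) = 9, b(23) = 22, b(24) = 8.
The sequence repeats with period 22.
(165 - 1) mod 22 = 10, so b(165) = b(11) = 20.

20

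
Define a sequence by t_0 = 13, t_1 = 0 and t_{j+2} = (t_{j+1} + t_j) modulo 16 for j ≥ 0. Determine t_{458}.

13

We have t_0 = 13,  t_1 = 0,  t_2 = 13,  t_3 = 13,  t_4 = 10,  t_5 = 7,  t_6 = 1,  t_7 = 8,  t_8 = 9,  t_9 = 1,  t_{10} = 10,  t_{11} = 11,  t_{12} = 5,  t_{13} = 0,  t_{14} = 5,  t_{15} = 5,  t_{16} = 10,  t_{17} = 15,  t_{18} = 9,  t_{19} = 8,  t_{20} = 1,  t_{21} = 9,  t_{22} = 10,  t_{23} = 3,  t_{24} = 13,  t_{25} = 0.
The sequence repeats with period 24.
So t_{458} = t_{0 + ((458-0) mod 24)} = t_2 = 13.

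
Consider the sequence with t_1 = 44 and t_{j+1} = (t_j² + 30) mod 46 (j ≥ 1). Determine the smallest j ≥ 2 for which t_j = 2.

t_1 = 44, t_2 = 34, t_3 = 36, t_4 = 38, t_5 = 2, t_6 = 34.
Since t_6 = t_2 = 34, the sequence is eventually periodic: after a pre-period of length 1 it cycles with period 4.
The value 2 first appears (with j ≥ 2) at t_5.

5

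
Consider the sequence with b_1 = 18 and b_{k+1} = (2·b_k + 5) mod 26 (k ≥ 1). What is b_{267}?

9

We have b_1 = 18,  b_2 = 15,  b_3 = 9,  b_4 = 23,  b_5 = 25,  b_6 = 3,  b_7 = 11,  b_8 = 1,  b_9 = 7,  b_{10} = 19,  b_{11} = 17,  b_{12} = 13,  b_{13} = 5,  b_{14} = 15.
Since b_{14} = b_2 = 15, the sequence is eventually periodic: after a pre-period of length 1 it cycles with period 12.
For k ≥ 2, b_k depends only on (k - 2) mod 12. (267 - 2) mod 12 = 1, so b_{267} = b_3 = 9.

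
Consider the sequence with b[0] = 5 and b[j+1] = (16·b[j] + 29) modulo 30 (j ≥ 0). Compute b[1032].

23

Listing terms: b[0] = 5; b[1] = 19; b[2] = 3; b[3] = 17; b[4] = 1; b[5] = 15; b[6] = 29; b[7] = 13; b[8] = 27; b[9] = 11; b[10] = 25; b[11] = 9; b[12] = 23; b[13] = 7; b[14] = 21; b[15] = 5.
Since b[15] = b[0] = 5, the sequence is periodic with period 15.
So b[1032] = b[0 + ((1032-0) mod 15)] = b[12] = 23.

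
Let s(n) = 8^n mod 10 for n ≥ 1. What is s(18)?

4

Listing terms: s(1) = 8; s(2) = 4; s(3) = 2; s(4) = 6; s(5) = 8.
Since s(5) = s(1) = 8, the sequence is periodic with period 4.
(18 - 1) mod 4 = 1, so s(18) = s(2) = 4.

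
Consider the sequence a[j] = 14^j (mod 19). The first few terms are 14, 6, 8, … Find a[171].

We have a[1] = 14, a[2] = 6, a[3] = 8, a[4] = 17, a[5] = 10, a[6] = 7, a[7] = 3, a[8] = 4, a[9] = 18, a[10] = 5, a[11] = 13, a[12] = 11, a[13] = 2, a[14] = 9, a[15] = 12, a[16] = 16, a[17] = 15, a[18] = 1, a[19] = 14.
The sequence repeats with period 18.
(171 - 1) mod 18 = 8, so a[171] = a[9] = 18.

18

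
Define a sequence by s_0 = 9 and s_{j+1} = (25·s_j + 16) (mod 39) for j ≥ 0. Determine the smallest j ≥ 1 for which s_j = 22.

Listing terms: s_0 = 9; s_1 = 7; s_2 = 35; s_3 = 33; s_4 = 22; s_5 = 20; s_6 = 9.
Since s_6 = s_0 = 9, the sequence is periodic with period 6.
The value 22 first appears (with j ≥ 1) at s_4.

4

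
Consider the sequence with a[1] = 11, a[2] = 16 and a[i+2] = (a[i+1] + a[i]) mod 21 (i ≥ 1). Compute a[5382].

a[1] = 11; a[2] = 16; a[3] = 6; a[4] = 1; a[5] = 7; a[6] = 8; a[7] = 15; a[8] = 2; a[9] = 17; a[10] = 19; a[11] = 15; a[12] = 13; a[13] = 7; a[14] = 20; a[15] = 6; a[16] = 5; a[17] = 11; a[18] = 16.
The sequence repeats with period 16.
(5382 - 1) mod 16 = 5, so a[5382] = a[6] = 8.

8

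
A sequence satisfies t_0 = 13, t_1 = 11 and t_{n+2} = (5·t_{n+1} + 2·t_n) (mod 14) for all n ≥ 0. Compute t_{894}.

Computing terms: t_0 = 13,  t_1 = 11,  t_2 = 11,  t_3 = 7,  t_4 = 1,  t_5 = 5,  t_6 = 13,  t_7 = 5,  t_8 = 9,  t_9 = 13,  t_{10} = 13,  t_{11} = 7,  t_{12} = 5,  t_{13} = 11,  t_{14} = 9,  t_{15} = 11,  t_{16} = 3,  t_{17} = 9,  t_{18} = 9,  t_{19} = 7,  t_{20} = 11,  t_{21} = 13,  t_{22} = 3,  t_{23} = 13,  t_{24} = 1,  t_{25} = 3,  t_{26} = 3,  t_{27} = 7,  t_{28} = 13,  t_{29} = 9,  t_{30} = 1,  t_{31} = 9,  t_{32} = 5,  t_{33} = 1,  t_{34} = 1,  t_{35} = 7,  t_{36} = 9,  t_{37} = 3,  t_{38} = 5,  t_{39} = 3,  t_{40} = 11,  t_{41} = 5,  t_{42} = 5,  t_{43} = 7,  t_{44} = 3,  t_{45} = 1,  t_{46} = 11,  t_{47} = 1,  t_{48} = 13,  t_{49} = 11.
Since (t_{48}, t_{49}) = (t_0, t_1) = (13, 11) (two consecutive terms determine the rest), the sequence is periodic with period 48.
(894 - 0) mod 48 = 30, so t_{894} = t_{30} = 1.

1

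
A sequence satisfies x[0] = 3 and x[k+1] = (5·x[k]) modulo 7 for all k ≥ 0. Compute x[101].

Listing terms: x[0] = 3; x[1] = 1; x[2] = 5; x[3] = 4; x[4] = 6; x[5] = 2; x[6] = 3.
The sequence repeats with period 6.
(101 - 0) mod 6 = 5, so x[101] = x[5] = 2.

2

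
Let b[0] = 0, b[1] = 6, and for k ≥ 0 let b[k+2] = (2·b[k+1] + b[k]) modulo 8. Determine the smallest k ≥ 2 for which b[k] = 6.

3

b[0] = 0, b[1] = 6, b[2] = 4, b[3] = 6, b[4] = 0, b[5] = 6.
The sequence repeats with period 4.
The value 6 first appears (with k ≥ 2) at b[3].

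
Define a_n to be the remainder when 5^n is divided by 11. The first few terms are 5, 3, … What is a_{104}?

9

Listing terms: a_1 = 5,  a_2 = 3,  a_3 = 4,  a_4 = 9,  a_5 = 1,  a_6 = 5.
Since a_6 = a_1 = 5, the sequence is periodic with period 5.
(104 - 1) mod 5 = 3, so a_{104} = a_4 = 9.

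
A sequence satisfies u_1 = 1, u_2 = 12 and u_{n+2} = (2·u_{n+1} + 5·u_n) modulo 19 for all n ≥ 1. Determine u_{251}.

Listing terms: u_1 = 1,  u_2 = 12,  u_3 = 10,  u_4 = 4,  u_5 = 1,  u_6 = 3,  u_7 = 11,  u_8 = 18,  u_9 = 15,  u_{10} = 6,  u_{11} = 11,  u_{12} = 14,  u_{13} = 7,  u_{14} = 8,  u_{15} = 13,  u_{16} = 9,  u_{17} = 7,  u_{18} = 2,  u_{19} = 1,  u_{20} = 12.
The sequence repeats with period 18.
So u_{251} = u_{1 + ((251-1) mod 18)} = u_{17} = 7.

7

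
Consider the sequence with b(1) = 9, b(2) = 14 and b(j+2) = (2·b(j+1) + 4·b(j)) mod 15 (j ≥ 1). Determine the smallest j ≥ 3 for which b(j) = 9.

Listing terms: b(1) = 9,  b(2) = 14,  b(3) = 4,  b(4) = 4,  b(5) = 9,  b(6) = 4,  b(7) = 14,  b(8) = 14,  b(9) = 9,  b(10) = 14.
Since (b(9), b(10)) = (b(1), b(2)) = (9, 14) (two consecutive terms determine the rest), the sequence is periodic with period 8.
The value 9 first appears (with j ≥ 3) at b(5).

5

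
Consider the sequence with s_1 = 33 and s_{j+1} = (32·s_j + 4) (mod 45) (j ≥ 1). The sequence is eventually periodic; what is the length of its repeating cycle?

12

We have s_1 = 33; s_2 = 25; s_3 = 39; s_4 = 37; s_5 = 18; s_6 = 40; s_7 = 24; s_8 = 7; s_9 = 3; s_{10} = 10; s_{11} = 9; s_{12} = 22; s_{13} = 33.
The sequence repeats with period 12.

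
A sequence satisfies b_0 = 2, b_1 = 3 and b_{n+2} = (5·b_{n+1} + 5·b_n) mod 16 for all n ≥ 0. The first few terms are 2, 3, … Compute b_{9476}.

b_0 = 2,  b_1 = 3,  b_2 = 9,  b_3 = 12,  b_4 = 9,  b_5 = 9,  b_6 = 10,  b_7 = 15,  b_8 = 13,  b_9 = 12,  b_{10} = 13,  b_{11} = 13,  b_{12} = 2,  b_{13} = 11,  b_{14} = 1,  b_{15} = 12,  b_{16} = 1,  b_{17} = 1,  b_{18} = 10,  b_{19} = 7,  b_{20} = 5,  b_{21} = 12,  b_{22} = 5,  b_{23} = 5,  b_{24} = 2,  b_{25} = 3.
The sequence repeats with period 24.
So b_{9476} = b_{0 + ((9476-0) mod 24)} = b_{20} = 5.

5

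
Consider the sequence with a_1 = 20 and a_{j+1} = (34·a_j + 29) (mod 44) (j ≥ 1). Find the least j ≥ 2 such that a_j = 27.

13

Listing terms: a_1 = 20,  a_2 = 5,  a_3 = 23,  a_4 = 19,  a_5 = 15,  a_6 = 11,  a_7 = 7,  a_8 = 3,  a_9 = 43,  a_{10} = 39,  a_{11} = 35,  a_{12} = 31,  a_{13} = 27,  a_{14} = 23.
Since a_{14} = a_3 = 23, the sequence is eventually periodic: after a pre-period of length 2 it cycles with period 11.
The value 27 first appears (with j ≥ 2) at a_{13}.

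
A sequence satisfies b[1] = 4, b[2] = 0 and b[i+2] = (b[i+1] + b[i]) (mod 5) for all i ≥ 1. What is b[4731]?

We have b[1] = 4, b[2] = 0, b[3] = 4, b[4] = 4, b[5] = 3, b[6] = 2, b[7] = 0, b[8] = 2, b[9] = 2, b[10] = 4, b[11] = 1, b[12] = 0, b[13] = 1, b[14] = 1, b[15] = 2, b[16] = 3, b[17] = 0, b[18] = 3, b[19] = 3, b[20] = 1, b[21] = 4, b[22] = 0.
Since (b[21], b[22]) = (b[1], b[2]) = (4, 0) (two consecutive terms determine the rest), the sequence is periodic with period 20.
(4731 - 1) mod 20 = 10, so b[4731] = b[11] = 1.

1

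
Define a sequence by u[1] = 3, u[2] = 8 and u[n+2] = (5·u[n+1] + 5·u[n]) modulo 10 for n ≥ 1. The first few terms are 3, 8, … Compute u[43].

5

We have u[1] = 3; u[2] = 8; u[3] = 5; u[4] = 5; u[5] = 0; u[6] = 5; u[7] = 5.
Since (u[6], u[7]) = (u[3], u[4]) = (5, 5) (two consecutive terms determine the rest), the sequence is eventually periodic: after a pre-period of length 2 it cycles with period 3.
For n ≥ 3, u[n] depends only on (n - 3) mod 3. (43 - 3) mod 3 = 1, so u[43] = u[4] = 5.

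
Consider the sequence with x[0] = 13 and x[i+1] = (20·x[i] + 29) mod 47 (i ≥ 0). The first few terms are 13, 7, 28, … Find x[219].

x[0] = 13, x[1] = 7, x[2] = 28, x[3] = 25, x[4] = 12, x[5] = 34, x[6] = 4, x[7] = 15, x[8] = 0, x[9] = 29, x[10] = 45, x[11] = 36, x[12] = 44, x[13] = 16, x[14] = 20, x[15] = 6, x[16] = 8, x[17] = 1, x[18] = 2, x[19] = 22, x[20] = 46, x[21] = 9, x[22] = 21, x[23] = 26, x[24] = 32, x[25] = 11, x[26] = 14, x[27] = 27, x[28] = 5, x[29] = 35, x[30] = 24, x[31] = 39, x[32] = 10, x[33] = 41, x[34] = 3, x[35] = 42, x[36] = 23, x[37] = 19, x[38] = 33, x[39] = 31, x[40] = 38, x[41] = 37, x[42] = 17, x[43] = 40, x[44] = 30, x[45] = 18, x[46] = 13.
The sequence repeats with period 46.
(219 - 0) mod 46 = 35, so x[219] = x[35] = 42.

42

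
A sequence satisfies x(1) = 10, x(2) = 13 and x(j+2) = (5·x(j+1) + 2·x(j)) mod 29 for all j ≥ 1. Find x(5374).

4

Listing terms: x(1) = 10; x(2) = 13; x(3) = 27; x(4) = 16; x(5) = 18; x(6) = 6; x(7) = 8; x(8) = 23; x(9) = 15; x(10) = 5; x(11) = 26; x(12) = 24; x(13) = 27; x(14) = 9; x(15) = 12; x(16) = 20; x(17) = 8; x(18) = 22; x(19) = 10; x(20) = 7; x(21) = 26; x(22) = 28; x(23) = 18; x(24) = 1; x(25) = 12; x(26) = 4; x(27) = 15; x(28) = 25; x(29) = 10; x(30) = 13.
Since (x(29), x(30)) = (x(1), x(2)) = (10, 13) (two consecutive terms determine the rest), the sequence is periodic with period 28.
(5374 - 1) mod 28 = 25, so x(5374) = x(26) = 4.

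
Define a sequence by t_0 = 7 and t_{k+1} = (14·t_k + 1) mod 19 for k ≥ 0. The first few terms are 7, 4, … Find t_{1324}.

We have t_0 = 7, t_1 = 4, t_2 = 0, t_3 = 1, t_4 = 15, t_5 = 2, t_6 = 10, t_7 = 8, t_8 = 18, t_9 = 6, t_{10} = 9, t_{11} = 13, t_{12} = 12, t_{13} = 17, t_{14} = 11, t_{15} = 3, t_{16} = 5, t_{17} = 14, t_{18} = 7.
The sequence repeats with period 18.
(1324 - 0) mod 18 = 10, so t_{1324} = t_{10} = 9.

9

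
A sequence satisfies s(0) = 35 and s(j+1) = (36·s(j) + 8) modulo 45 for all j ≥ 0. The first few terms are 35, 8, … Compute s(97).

26

We have s(0) = 35; s(1) = 8; s(2) = 26; s(3) = 44; s(4) = 17; s(5) = 35.
The sequence repeats with period 5.
So s(97) = s(0 + ((97-0) mod 5)) = s(2) = 26.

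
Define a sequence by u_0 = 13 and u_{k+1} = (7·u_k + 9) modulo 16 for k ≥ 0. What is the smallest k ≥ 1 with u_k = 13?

4

We have u_0 = 13; u_1 = 4; u_2 = 5; u_3 = 12; u_4 = 13.
Since u_4 = u_0 = 13, the sequence is periodic with period 4.
The value 13 next appears (with k ≥ 1) at u_4.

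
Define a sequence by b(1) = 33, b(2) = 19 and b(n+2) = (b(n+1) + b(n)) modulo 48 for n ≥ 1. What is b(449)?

Listing terms: b(1) = 33, b(2) = 19, b(3) = 4, b(4) = 23, b(5) = 27, b(6) = 2, b(7) = 29, b(8) = 31, b(9) = 12, b(10) = 43, b(11) = 7, b(12) = 2, b(13) = 9, b(14) = 11, b(15) = 20, b(16) = 31, b(17) = 3, b(18) = 34, b(19) = 37, b(20) = 23, b(21) = 12, b(22) = 35, b(23) = 47, b(24) = 34, b(25) = 33, b(26) = 19.
Since (b(25), b(26)) = (b(1), b(2)) = (33, 19) (two consecutive terms determine the rest), the sequence is periodic with period 24.
So b(449) = b(1 + ((449-1) mod 24)) = b(17) = 3.

3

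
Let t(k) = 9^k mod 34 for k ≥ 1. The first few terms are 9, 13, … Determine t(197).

Listing terms: t(1) = 9; t(2) = 13; t(3) = 15; t(4) = 33; t(5) = 25; t(6) = 21; t(7) = 19; t(8) = 1; t(9) = 9.
Since t(9) = t(1) = 9, the sequence is periodic with period 8.
(197 - 1) mod 8 = 4, so t(197) = t(5) = 25.

25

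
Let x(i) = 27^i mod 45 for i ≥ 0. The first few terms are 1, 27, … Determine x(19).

18

Computing terms: x(0) = 1; x(1) = 27; x(2) = 9; x(3) = 18; x(4) = 36; x(5) = 27.
Since x(5) = x(1) = 27, the sequence is eventually periodic: after a pre-period of length 1 it cycles with period 4.
For i ≥ 1, x(i) depends only on (i - 1) mod 4. (19 - 1) mod 4 = 2, so x(19) = x(3) = 18.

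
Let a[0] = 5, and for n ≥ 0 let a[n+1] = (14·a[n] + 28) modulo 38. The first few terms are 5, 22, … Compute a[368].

Listing terms: a[0] = 5; a[1] = 22; a[2] = 32; a[3] = 20; a[4] = 4; a[5] = 8; a[6] = 26; a[7] = 12; a[8] = 6; a[9] = 36; a[10] = 0; a[11] = 28; a[12] = 2; a[13] = 18; a[14] = 14; a[15] = 34; a[16] = 10; a[17] = 16; a[18] = 24; a[19] = 22.
Since a[19] = a[1] = 22, the sequence is eventually periodic: after a pre-period of length 1 it cycles with period 18.
For n ≥ 1, a[n] depends only on (n - 1) mod 18. (368 - 1) mod 18 = 7, so a[368] = a[8] = 6.

6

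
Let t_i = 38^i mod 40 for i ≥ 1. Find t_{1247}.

32

Computing terms: t_1 = 38,  t_2 = 4,  t_3 = 32,  t_4 = 16,  t_5 = 8,  t_6 = 24,  t_7 = 32.
Since t_7 = t_3 = 32, the sequence is eventually periodic: after a pre-period of length 2 it cycles with period 4.
For i ≥ 3, t_i depends only on (i - 3) mod 4. (1247 - 3) mod 4 = 0, so t_{1247} = t_3 = 32.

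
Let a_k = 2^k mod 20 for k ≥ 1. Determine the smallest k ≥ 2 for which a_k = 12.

Listing terms: a_1 = 2, a_2 = 4, a_3 = 8, a_4 = 16, a_5 = 12, a_6 = 4.
Since a_6 = a_2 = 4, the sequence is eventually periodic: after a pre-period of length 1 it cycles with period 4.
The value 12 first appears (with k ≥ 2) at a_5.

5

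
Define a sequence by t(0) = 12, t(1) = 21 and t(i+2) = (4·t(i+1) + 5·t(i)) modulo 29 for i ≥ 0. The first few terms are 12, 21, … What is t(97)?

t(0) = 12; t(1) = 21; t(2) = 28; t(3) = 14; t(4) = 22; t(5) = 13; t(6) = 17; t(7) = 17; t(8) = 8; t(9) = 1; t(10) = 15; t(11) = 7; t(12) = 16; t(13) = 12; t(14) = 12; t(15) = 21.
Since (t(14), t(15)) = (t(0), t(1)) = (12, 21) (two consecutive terms determine the rest), the sequence is periodic with period 14.
So t(97) = t(0 + ((97-0) mod 14)) = t(13) = 12.

12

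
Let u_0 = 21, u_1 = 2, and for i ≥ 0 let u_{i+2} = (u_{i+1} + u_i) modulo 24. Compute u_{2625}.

Listing terms: u_0 = 21; u_1 = 2; u_2 = 23; u_3 = 1; u_4 = 0; u_5 = 1; u_6 = 1; u_7 = 2; u_8 = 3; u_9 = 5; u_{10} = 8; u_{11} = 13; u_{12} = 21; u_{13} = 10; u_{14} = 7; u_{15} = 17; u_{16} = 0; u_{17} = 17; u_{18} = 17; u_{19} = 10; u_{20} = 3; u_{21} = 13; u_{22} = 16; u_{23} = 5; u_{24} = 21; u_{25} = 2.
Since (u_{24}, u_{25}) = (u_0, u_1) = (21, 2) (two consecutive terms determine the rest), the sequence is periodic with period 24.
So u_{2625} = u_{0 + ((2625-0) mod 24)} = u_9 = 5.

5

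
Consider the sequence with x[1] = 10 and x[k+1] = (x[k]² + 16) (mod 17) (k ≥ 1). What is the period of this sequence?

We have x[1] = 10,  x[2] = 14,  x[3] = 8,  x[4] = 12,  x[5] = 7,  x[6] = 14.
Since x[6] = x[2] = 14, the sequence is eventually periodic: after a pre-period of length 1 it cycles with period 4.

4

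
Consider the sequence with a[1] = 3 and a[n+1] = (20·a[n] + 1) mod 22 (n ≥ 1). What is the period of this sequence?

We have a[1] = 3, a[2] = 17, a[3] = 11, a[4] = 1, a[5] = 21, a[6] = 3.
Since a[6] = a[1] = 3, the sequence is periodic with period 5.

5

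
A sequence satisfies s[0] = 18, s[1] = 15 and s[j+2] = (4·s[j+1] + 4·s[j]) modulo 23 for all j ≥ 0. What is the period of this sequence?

s[0] = 18,  s[1] = 15,  s[2] = 17,  s[3] = 13,  s[4] = 5,  s[5] = 3,  s[6] = 9,  s[7] = 2,  s[8] = 21,  s[9] = 0,  s[10] = 15,  s[11] = 14,  s[12] = 1,  s[13] = 14,  s[14] = 14,  s[15] = 20,  s[16] = 21,  s[17] = 3,  s[18] = 4,  s[19] = 5,  s[20] = 13,  s[21] = 3,  s[22] = 18,  s[23] = 15.
The sequence repeats with period 22.

22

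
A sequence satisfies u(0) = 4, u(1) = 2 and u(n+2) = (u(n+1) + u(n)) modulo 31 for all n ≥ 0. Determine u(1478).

Computing terms: u(0) = 4; u(1) = 2; u(2) = 6; u(3) = 8; u(4) = 14; u(5) = 22; u(6) = 5; u(7) = 27; u(8) = 1; u(9) = 28; u(10) = 29; u(11) = 26; u(12) = 24; u(13) = 19; u(14) = 12; u(15) = 0; u(16) = 12; u(17) = 12; u(18) = 24; u(19) = 5; u(20) = 29; u(21) = 3; u(22) = 1; u(23) = 4; u(24) = 5; u(25) = 9; u(26) = 14; u(27) = 23; u(28) = 6; u(29) = 29; u(30) = 4; u(31) = 2.
Since (u(30), u(31)) = (u(0), u(1)) = (4, 2) (two consecutive terms determine the rest), the sequence is periodic with period 30.
(1478 - 0) mod 30 = 8, so u(1478) = u(8) = 1.

1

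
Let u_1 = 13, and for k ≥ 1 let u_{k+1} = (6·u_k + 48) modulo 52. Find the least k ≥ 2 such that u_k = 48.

u_1 = 13, u_2 = 22, u_3 = 24, u_4 = 36, u_5 = 4, u_6 = 20, u_7 = 12, u_8 = 16, u_9 = 40, u_{10} = 28, u_{11} = 8, u_{12} = 44, u_{13} = 0, u_{14} = 48, u_{15} = 24.
Since u_{15} = u_3 = 24, the sequence is eventually periodic: after a pre-period of length 2 it cycles with period 12.
The value 48 first appears (with k ≥ 2) at u_{14}.

14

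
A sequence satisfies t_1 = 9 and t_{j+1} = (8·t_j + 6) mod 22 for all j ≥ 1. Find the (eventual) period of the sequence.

We have t_1 = 9, t_2 = 12, t_3 = 14, t_4 = 8, t_5 = 4, t_6 = 16, t_7 = 2, t_8 = 0, t_9 = 6, t_{10} = 10, t_{11} = 20, t_{12} = 12.
Since t_{12} = t_2 = 12, the sequence is eventually periodic: after a pre-period of length 1 it cycles with period 10.

10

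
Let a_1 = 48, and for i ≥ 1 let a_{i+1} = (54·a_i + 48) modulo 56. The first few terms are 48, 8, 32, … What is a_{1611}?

32

Listing terms: a_1 = 48, a_2 = 8, a_3 = 32, a_4 = 40, a_5 = 24, a_6 = 0, a_7 = 48.
Since a_7 = a_1 = 48, the sequence is periodic with period 6.
(1611 - 1) mod 6 = 2, so a_{1611} = a_3 = 32.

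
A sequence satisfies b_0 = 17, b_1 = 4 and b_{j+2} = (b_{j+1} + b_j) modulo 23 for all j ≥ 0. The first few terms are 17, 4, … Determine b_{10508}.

Computing terms: b_0 = 17,  b_1 = 4,  b_2 = 21,  b_3 = 2,  b_4 = 0,  b_5 = 2,  b_6 = 2,  b_7 = 4,  b_8 = 6,  b_9 = 10,  b_{10} = 16,  b_{11} = 3,  b_{12} = 19,  b_{13} = 22,  b_{14} = 18,  b_{15} = 17,  b_{16} = 12,  b_{17} = 6,  b_{18} = 18,  b_{19} = 1,  b_{20} = 19,  b_{21} = 20,  b_{22} = 16,  b_{23} = 13,  b_{24} = 6,  b_{25} = 19,  b_{26} = 2,  b_{27} = 21,  b_{28} = 0,  b_{29} = 21,  b_{30} = 21,  b_{31} = 19,  b_{32} = 17,  b_{33} = 13,  b_{34} = 7,  b_{35} = 20,  b_{36} = 4,  b_{37} = 1,  b_{38} = 5,  b_{39} = 6,  b_{40} = 11,  b_{41} = 17,  b_{42} = 5,  b_{43} = 22,  b_{44} = 4,  b_{45} = 3,  b_{46} = 7,  b_{47} = 10,  b_{48} = 17,  b_{49} = 4.
Since (b_{48}, b_{49}) = (b_0, b_1) = (17, 4) (two consecutive terms determine the rest), the sequence is periodic with period 48.
So b_{10508} = b_{0 + ((10508-0) mod 48)} = b_{44} = 4.

4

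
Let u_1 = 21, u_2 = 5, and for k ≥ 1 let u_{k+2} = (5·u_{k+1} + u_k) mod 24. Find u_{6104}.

17

Computing terms: u_1 = 21, u_2 = 5, u_3 = 22, u_4 = 19, u_5 = 21, u_6 = 4, u_7 = 17, u_8 = 17, u_9 = 6, u_{10} = 23, u_{11} = 1, u_{12} = 4, u_{13} = 21, u_{14} = 13, u_{15} = 14, u_{16} = 11, u_{17} = 21, u_{18} = 20, u_{19} = 1, u_{20} = 1, u_{21} = 6, u_{22} = 7, u_{23} = 17, u_{24} = 20, u_{25} = 21, u_{26} = 5.
Since (u_{25}, u_{26}) = (u_1, u_2) = (21, 5) (two consecutive terms determine the rest), the sequence is periodic with period 24.
(6104 - 1) mod 24 = 7, so u_{6104} = u_8 = 17.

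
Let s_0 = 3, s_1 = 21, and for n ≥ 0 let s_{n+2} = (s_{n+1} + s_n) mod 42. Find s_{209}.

We have s_0 = 3, s_1 = 21, s_2 = 24, s_3 = 3, s_4 = 27, s_5 = 30, s_6 = 15, s_7 = 3, s_8 = 18, s_9 = 21, s_{10} = 39, s_{11} = 18, s_{12} = 15, s_{13} = 33, s_{14} = 6, s_{15} = 39, s_{16} = 3, s_{17} = 0, s_{18} = 3, s_{19} = 3, s_{20} = 6, s_{21} = 9, s_{22} = 15, s_{23} = 24, s_{24} = 39, s_{25} = 21, s_{26} = 18, s_{27} = 39, s_{28} = 15, s_{29} = 12, s_{30} = 27, s_{31} = 39, s_{32} = 24, s_{33} = 21, s_{34} = 3, s_{35} = 24, s_{36} = 27, s_{37} = 9, s_{38} = 36, s_{39} = 3, s_{40} = 39, s_{41} = 0, s_{42} = 39, s_{43} = 39, s_{44} = 36, s_{45} = 33, s_{46} = 27, s_{47} = 18, s_{48} = 3, s_{49} = 21.
Since (s_{48}, s_{49}) = (s_0, s_1) = (3, 21) (two consecutive terms determine the rest), the sequence is periodic with period 48.
(209 - 0) mod 48 = 17, so s_{209} = s_{17} = 0.

0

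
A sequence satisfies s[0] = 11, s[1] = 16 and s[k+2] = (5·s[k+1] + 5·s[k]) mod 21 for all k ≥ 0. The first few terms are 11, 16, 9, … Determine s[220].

19

We have s[0] = 11,  s[1] = 16,  s[2] = 9,  s[3] = 20,  s[4] = 19,  s[5] = 6,  s[6] = 20,  s[7] = 4,  s[8] = 15,  s[9] = 11,  s[10] = 4,  s[11] = 12,  s[12] = 17,  s[13] = 19,  s[14] = 12,  s[15] = 8,  s[16] = 16,  s[17] = 15,  s[18] = 8,  s[19] = 10,  s[20] = 6,  s[21] = 17,  s[22] = 10,  s[23] = 9,  s[24] = 11,  s[25] = 16.
The sequence repeats with period 24.
So s[220] = s[0 + ((220-0) mod 24)] = s[4] = 19.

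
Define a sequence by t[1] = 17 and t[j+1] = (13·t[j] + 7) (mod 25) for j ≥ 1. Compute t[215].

Computing terms: t[1] = 17, t[2] = 3, t[3] = 21, t[4] = 5, t[5] = 22, t[6] = 18, t[7] = 16, t[8] = 15, t[9] = 2, t[10] = 8, t[11] = 11, t[12] = 0, t[13] = 7, t[14] = 23, t[15] = 6, t[16] = 10, t[17] = 12, t[18] = 13, t[19] = 1, t[20] = 20, t[21] = 17.
Since t[21] = t[1] = 17, the sequence is periodic with period 20.
So t[215] = t[1 + ((215-1) mod 20)] = t[15] = 6.

6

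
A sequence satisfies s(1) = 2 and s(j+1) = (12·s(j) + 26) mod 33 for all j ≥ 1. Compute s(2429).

We have s(1) = 2, s(2) = 17, s(3) = 32, s(4) = 14, s(5) = 29, s(6) = 11, s(7) = 26, s(8) = 8, s(9) = 23, s(10) = 5, s(11) = 20, s(12) = 2.
The sequence repeats with period 11.
So s(2429) = s(1 + ((2429-1) mod 11)) = s(9) = 23.

23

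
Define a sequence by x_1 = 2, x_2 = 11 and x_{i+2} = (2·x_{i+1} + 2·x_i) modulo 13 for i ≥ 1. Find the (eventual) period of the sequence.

12

x_1 = 2; x_2 = 11; x_3 = 0; x_4 = 9; x_5 = 5; x_6 = 2; x_7 = 1; x_8 = 6; x_9 = 1; x_{10} = 1; x_{11} = 4; x_{12} = 10; x_{13} = 2; x_{14} = 11.
The sequence repeats with period 12.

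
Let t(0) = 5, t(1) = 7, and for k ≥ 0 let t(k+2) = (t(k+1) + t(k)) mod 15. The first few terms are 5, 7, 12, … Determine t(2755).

t(0) = 5,  t(1) = 7,  t(2) = 12,  t(3) = 4,  t(4) = 1,  t(5) = 5,  t(6) = 6,  t(7) = 11,  t(8) = 2,  t(9) = 13,  t(10) = 0,  t(11) = 13,  t(12) = 13,  t(13) = 11,  t(14) = 9,  t(15) = 5,  t(16) = 14,  t(17) = 4,  t(18) = 3,  t(19) = 7,  t(20) = 10,  t(21) = 2,  t(22) = 12,  t(23) = 14,  t(24) = 11,  t(25) = 10,  t(26) = 6,  t(27) = 1,  t(28) = 7,  t(29) = 8,  t(30) = 0,  t(31) = 8,  t(32) = 8,  t(33) = 1,  t(34) = 9,  t(35) = 10,  t(36) = 4,  t(37) = 14,  t(38) = 3,  t(39) = 2,  t(40) = 5,  t(41) = 7.
The sequence repeats with period 40.
(2755 - 0) mod 40 = 35, so t(2755) = t(35) = 10.

10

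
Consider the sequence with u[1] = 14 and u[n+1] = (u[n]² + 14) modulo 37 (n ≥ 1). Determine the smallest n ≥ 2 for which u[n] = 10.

3

We have u[1] = 14,  u[2] = 25,  u[3] = 10,  u[4] = 3,  u[5] = 23,  u[6] = 25.
Since u[6] = u[2] = 25, the sequence is eventually periodic: after a pre-period of length 1 it cycles with period 4.
The value 10 first appears (with n ≥ 2) at u[3].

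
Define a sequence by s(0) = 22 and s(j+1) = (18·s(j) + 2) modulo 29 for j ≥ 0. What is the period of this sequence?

28

s(0) = 22,  s(1) = 21,  s(2) = 3,  s(3) = 27,  s(4) = 24,  s(5) = 28,  s(6) = 13,  s(7) = 4,  s(8) = 16,  s(9) = 0,  s(10) = 2,  s(11) = 9,  s(12) = 19,  s(13) = 25,  s(14) = 17,  s(15) = 18,  s(16) = 7,  s(17) = 12,  s(18) = 15,  s(19) = 11,  s(20) = 26,  s(21) = 6,  s(22) = 23,  s(23) = 10,  s(24) = 8,  s(25) = 1,  s(26) = 20,  s(27) = 14,  s(28) = 22.
Since s(28) = s(0) = 22, the sequence is periodic with period 28.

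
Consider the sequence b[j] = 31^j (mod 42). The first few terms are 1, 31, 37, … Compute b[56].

37

Computing terms: b[0] = 1, b[1] = 31, b[2] = 37, b[3] = 13, b[4] = 25, b[5] = 19, b[6] = 1.
The sequence repeats with period 6.
So b[56] = b[0 + ((56-0) mod 6)] = b[2] = 37.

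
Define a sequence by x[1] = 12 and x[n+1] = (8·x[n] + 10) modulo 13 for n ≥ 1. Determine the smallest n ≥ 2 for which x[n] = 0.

Computing terms: x[1] = 12, x[2] = 2, x[3] = 0, x[4] = 10, x[5] = 12.
The sequence repeats with period 4.
The value 0 first appears (with n ≥ 2) at x[3].

3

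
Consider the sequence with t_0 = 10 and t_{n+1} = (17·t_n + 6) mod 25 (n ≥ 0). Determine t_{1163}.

22

t_0 = 10; t_1 = 1; t_2 = 23; t_3 = 22; t_4 = 5; t_5 = 16; t_6 = 3; t_7 = 7; t_8 = 0; t_9 = 6; t_{10} = 8; t_{11} = 17; t_{12} = 20; t_{13} = 21; t_{14} = 13; t_{15} = 2; t_{16} = 15; t_{17} = 11; t_{18} = 18; t_{19} = 12; t_{20} = 10.
The sequence repeats with period 20.
So t_{1163} = t_{0 + ((1163-0) mod 20)} = t_3 = 22.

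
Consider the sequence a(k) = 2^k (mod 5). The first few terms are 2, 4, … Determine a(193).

2

Computing terms: a(1) = 2,  a(2) = 4,  a(3) = 3,  a(4) = 1,  a(5) = 2.
The sequence repeats with period 4.
(193 - 1) mod 4 = 0, so a(193) = a(1) = 2.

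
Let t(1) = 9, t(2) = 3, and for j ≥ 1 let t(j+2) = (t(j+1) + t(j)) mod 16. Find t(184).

Computing terms: t(1) = 9; t(2) = 3; t(3) = 12; t(4) = 15; t(5) = 11; t(6) = 10; t(7) = 5; t(8) = 15; t(9) = 4; t(10) = 3; t(11) = 7; t(12) = 10; t(13) = 1; t(14) = 11; t(15) = 12; t(16) = 7; t(17) = 3; t(18) = 10; t(19) = 13; t(20) = 7; t(21) = 4; t(22) = 11; t(23) = 15; t(24) = 10; t(25) = 9; t(26) = 3.
The sequence repeats with period 24.
(184 - 1) mod 24 = 15, so t(184) = t(16) = 7.

7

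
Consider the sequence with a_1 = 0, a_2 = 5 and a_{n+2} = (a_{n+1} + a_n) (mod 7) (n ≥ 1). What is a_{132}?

3

a_1 = 0,  a_2 = 5,  a_3 = 5,  a_4 = 3,  a_5 = 1,  a_6 = 4,  a_7 = 5,  a_8 = 2,  a_9 = 0,  a_{10} = 2,  a_{11} = 2,  a_{12} = 4,  a_{13} = 6,  a_{14} = 3,  a_{15} = 2,  a_{16} = 5,  a_{17} = 0,  a_{18} = 5.
The sequence repeats with period 16.
(132 - 1) mod 16 = 3, so a_{132} = a_4 = 3.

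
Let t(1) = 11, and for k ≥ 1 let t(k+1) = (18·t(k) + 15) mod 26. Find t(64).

Listing terms: t(1) = 11, t(2) = 5, t(3) = 1, t(4) = 7, t(5) = 11.
The sequence repeats with period 4.
(64 - 1) mod 4 = 3, so t(64) = t(4) = 7.

7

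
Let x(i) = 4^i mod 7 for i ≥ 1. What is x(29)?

2

Computing terms: x(1) = 4,  x(2) = 2,  x(3) = 1,  x(4) = 4.
The sequence repeats with period 3.
(29 - 1) mod 3 = 1, so x(29) = x(2) = 2.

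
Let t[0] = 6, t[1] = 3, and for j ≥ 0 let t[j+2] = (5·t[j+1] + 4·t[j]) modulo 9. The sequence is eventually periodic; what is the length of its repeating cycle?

Computing terms: t[0] = 6,  t[1] = 3,  t[2] = 3,  t[3] = 0,  t[4] = 3,  t[5] = 6,  t[6] = 6,  t[7] = 0,  t[8] = 6,  t[9] = 3.
Since (t[8], t[9]) = (t[0], t[1]) = (6, 3) (two consecutive terms determine the rest), the sequence is periodic with period 8.

8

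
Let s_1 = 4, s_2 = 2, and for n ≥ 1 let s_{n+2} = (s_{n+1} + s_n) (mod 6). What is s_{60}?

Listing terms: s_1 = 4, s_2 = 2, s_3 = 0, s_4 = 2, s_5 = 2, s_6 = 4, s_7 = 0, s_8 = 4, s_9 = 4, s_{10} = 2.
Since (s_9, s_{10}) = (s_1, s_2) = (4, 2) (two consecutive terms determine the rest), the sequence is periodic with period 8.
(60 - 1) mod 8 = 3, so s_{60} = s_4 = 2.

2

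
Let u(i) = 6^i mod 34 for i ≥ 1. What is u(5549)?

u(1) = 6, u(2) = 2, u(3) = 12, u(4) = 4, u(5) = 24, u(6) = 8, u(7) = 14, u(8) = 16, u(9) = 28, u(10) = 32, u(11) = 22, u(12) = 30, u(13) = 10, u(14) = 26, u(15) = 20, u(16) = 18, u(17) = 6.
Since u(17) = u(1) = 6, the sequence is periodic with period 16.
(5549 - 1) mod 16 = 12, so u(5549) = u(13) = 10.

10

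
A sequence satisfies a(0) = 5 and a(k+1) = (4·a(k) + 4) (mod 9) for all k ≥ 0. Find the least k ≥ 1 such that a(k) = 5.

9

We have a(0) = 5,  a(1) = 6,  a(2) = 1,  a(3) = 8,  a(4) = 0,  a(5) = 4,  a(6) = 2,  a(7) = 3,  a(8) = 7,  a(9) = 5.
The sequence repeats with period 9.
The value 5 next appears (with k ≥ 1) at a(9).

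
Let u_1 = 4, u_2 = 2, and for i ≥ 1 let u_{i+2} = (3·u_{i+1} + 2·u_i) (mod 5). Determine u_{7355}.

We have u_1 = 4, u_2 = 2, u_3 = 4, u_4 = 1, u_5 = 1, u_6 = 0, u_7 = 2, u_8 = 1, u_9 = 2, u_{10} = 3, u_{11} = 3, u_{12} = 0, u_{13} = 1, u_{14} = 3, u_{15} = 1, u_{16} = 4, u_{17} = 4, u_{18} = 0, u_{19} = 3, u_{20} = 4, u_{21} = 3, u_{22} = 2, u_{23} = 2, u_{24} = 0, u_{25} = 4, u_{26} = 2.
Since (u_{25}, u_{26}) = (u_1, u_2) = (4, 2) (two consecutive terms determine the rest), the sequence is periodic with period 24.
(7355 - 1) mod 24 = 10, so u_{7355} = u_{11} = 3.

3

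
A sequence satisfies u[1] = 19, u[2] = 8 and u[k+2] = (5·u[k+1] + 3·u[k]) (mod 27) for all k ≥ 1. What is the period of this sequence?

18

We have u[1] = 19; u[2] = 8; u[3] = 16; u[4] = 23; u[5] = 1; u[6] = 20; u[7] = 22; u[8] = 8; u[9] = 25; u[10] = 14; u[11] = 10; u[12] = 11; u[13] = 4; u[14] = 26; u[15] = 7; u[16] = 5; u[17] = 19; u[18] = 2; u[19] = 13; u[20] = 17; u[21] = 16; u[22] = 23.
Since (u[21], u[22]) = (u[3], u[4]) = (16, 23) (two consecutive terms determine the rest), the sequence is eventually periodic: after a pre-period of length 2 it cycles with period 18.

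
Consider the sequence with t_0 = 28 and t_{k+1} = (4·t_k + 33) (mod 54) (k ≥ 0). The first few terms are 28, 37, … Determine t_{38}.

We have t_0 = 28; t_1 = 37; t_2 = 19; t_3 = 1; t_4 = 37.
Since t_4 = t_1 = 37, the sequence is eventually periodic: after a pre-period of length 1 it cycles with period 3.
For k ≥ 1, t_k depends only on (k - 1) mod 3. (38 - 1) mod 3 = 1, so t_{38} = t_2 = 19.

19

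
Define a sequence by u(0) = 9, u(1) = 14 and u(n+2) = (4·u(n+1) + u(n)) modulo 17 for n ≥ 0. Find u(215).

u(0) = 9,  u(1) = 14,  u(2) = 14,  u(3) = 2,  u(4) = 5,  u(5) = 5,  u(6) = 8,  u(7) = 3,  u(8) = 3,  u(9) = 15,  u(10) = 12,  u(11) = 12,  u(12) = 9,  u(13) = 14.
Since (u(12), u(13)) = (u(0), u(1)) = (9, 14) (two consecutive terms determine the rest), the sequence is periodic with period 12.
So u(215) = u(0 + ((215-0) mod 12)) = u(11) = 12.

12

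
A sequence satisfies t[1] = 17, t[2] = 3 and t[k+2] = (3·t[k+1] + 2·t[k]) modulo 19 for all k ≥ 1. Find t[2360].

3

Computing terms: t[1] = 17, t[2] = 3, t[3] = 5, t[4] = 2, t[5] = 16, t[6] = 14, t[7] = 17, t[8] = 3.
Since (t[7], t[8]) = (t[1], t[2]) = (17, 3) (two consecutive terms determine the rest), the sequence is periodic with period 6.
(2360 - 1) mod 6 = 1, so t[2360] = t[2] = 3.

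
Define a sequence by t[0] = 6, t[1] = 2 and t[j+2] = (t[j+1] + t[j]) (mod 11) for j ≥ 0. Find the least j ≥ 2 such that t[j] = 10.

Listing terms: t[0] = 6,  t[1] = 2,  t[2] = 8,  t[3] = 10,  t[4] = 7,  t[5] = 6,  t[6] = 2.
The sequence repeats with period 5.
The value 10 first appears (with j ≥ 2) at t[3].

3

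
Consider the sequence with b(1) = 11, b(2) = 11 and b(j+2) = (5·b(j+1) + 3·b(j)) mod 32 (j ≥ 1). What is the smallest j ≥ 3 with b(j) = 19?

Listing terms: b(1) = 11, b(2) = 11, b(3) = 24, b(4) = 25, b(5) = 5, b(6) = 4, b(7) = 3, b(8) = 27, b(9) = 16, b(10) = 1, b(11) = 21, b(12) = 12, b(13) = 27, b(14) = 11, b(15) = 8, b(16) = 9, b(17) = 5, b(18) = 20, b(19) = 19, b(20) = 27, b(21) = 0, b(22) = 17, b(23) = 21, b(24) = 28, b(25) = 11, b(26) = 11.
The sequence repeats with period 24.
The value 19 first appears (with j ≥ 3) at b(19).

19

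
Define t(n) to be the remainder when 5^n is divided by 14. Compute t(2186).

t(0) = 1,  t(1) = 5,  t(2) = 11,  t(3) = 13,  t(4) = 9,  t(5) = 3,  t(6) = 1.
Since t(6) = t(0) = 1, the sequence is periodic with period 6.
(2186 - 0) mod 6 = 2, so t(2186) = t(2) = 11.

11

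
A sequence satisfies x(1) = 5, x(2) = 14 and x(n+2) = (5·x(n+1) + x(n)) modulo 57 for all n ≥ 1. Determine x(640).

Listing terms: x(1) = 5,  x(2) = 14,  x(3) = 18,  x(4) = 47,  x(5) = 25,  x(6) = 1,  x(7) = 30,  x(8) = 37,  x(9) = 44,  x(10) = 29,  x(11) = 18,  x(12) = 5,  x(13) = 43,  x(14) = 49,  x(15) = 3,  x(16) = 7,  x(17) = 38,  x(18) = 26,  x(19) = 54,  x(20) = 11,  x(21) = 52,  x(22) = 43,  x(23) = 39,  x(24) = 10,  x(25) = 32,  x(26) = 56,  x(27) = 27,  x(28) = 20,  x(29) = 13,  x(30) = 28,  x(31) = 39,  x(32) = 52,  x(33) = 14,  x(34) = 8,  x(35) = 54,  x(36) = 50,  x(37) = 19,  x(38) = 31,  x(39) = 3,  x(40) = 46,  x(41) = 5,  x(42) = 14.
Since (x(41), x(42)) = (x(1), x(2)) = (5, 14) (two consecutive terms determine the rest), the sequence is periodic with period 40.
(640 - 1) mod 40 = 39, so x(640) = x(40) = 46.

46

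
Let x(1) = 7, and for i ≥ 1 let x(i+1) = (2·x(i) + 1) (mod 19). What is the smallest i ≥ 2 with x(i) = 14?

x(1) = 7, x(2) = 15, x(3) = 12, x(4) = 6, x(5) = 13, x(6) = 8, x(7) = 17, x(8) = 16, x(9) = 14, x(10) = 10, x(11) = 2, x(12) = 5, x(13) = 11, x(14) = 4, x(15) = 9, x(16) = 0, x(17) = 1, x(18) = 3, x(19) = 7.
The sequence repeats with period 18.
The value 14 first appears (with i ≥ 2) at x(9).

9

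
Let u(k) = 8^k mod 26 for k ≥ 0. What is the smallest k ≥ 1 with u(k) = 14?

4

Computing terms: u(0) = 1,  u(1) = 8,  u(2) = 12,  u(3) = 18,  u(4) = 14,  u(5) = 8.
Since u(5) = u(1) = 8, the sequence is eventually periodic: after a pre-period of length 1 it cycles with period 4.
The value 14 first appears (with k ≥ 1) at u(4).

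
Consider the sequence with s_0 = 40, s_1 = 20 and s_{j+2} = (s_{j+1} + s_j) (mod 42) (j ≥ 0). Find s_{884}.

14

Computing terms: s_0 = 40; s_1 = 20; s_2 = 18; s_3 = 38; s_4 = 14; s_5 = 10; s_6 = 24; s_7 = 34; s_8 = 16; s_9 = 8; s_{10} = 24; s_{11} = 32; s_{12} = 14; s_{13} = 4; s_{14} = 18; s_{15} = 22; s_{16} = 40; s_{17} = 20.
Since (s_{16}, s_{17}) = (s_0, s_1) = (40, 20) (two consecutive terms determine the rest), the sequence is periodic with period 16.
So s_{884} = s_{0 + ((884-0) mod 16)} = s_4 = 14.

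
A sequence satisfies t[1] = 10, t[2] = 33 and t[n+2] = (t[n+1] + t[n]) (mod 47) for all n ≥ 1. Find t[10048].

Listing terms: t[1] = 10, t[2] = 33, t[3] = 43, t[4] = 29, t[5] = 25, t[6] = 7, t[7] = 32, t[8] = 39, t[9] = 24, t[10] = 16, t[11] = 40, t[12] = 9, t[13] = 2, t[14] = 11, t[15] = 13, t[16] = 24, t[17] = 37, t[18] = 14, t[19] = 4, t[20] = 18, t[21] = 22, t[22] = 40, t[23] = 15, t[24] = 8, t[25] = 23, t[26] = 31, t[27] = 7, t[28] = 38, t[29] = 45, t[30] = 36, t[31] = 34, t[32] = 23, t[33] = 10, t[34] = 33.
The sequence repeats with period 32.
(10048 - 1) mod 32 = 31, so t[10048] = t[32] = 23.

23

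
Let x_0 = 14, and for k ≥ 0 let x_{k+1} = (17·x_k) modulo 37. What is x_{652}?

We have x_0 = 14,  x_1 = 16,  x_2 = 13,  x_3 = 36,  x_4 = 20,  x_5 = 7,  x_6 = 8,  x_7 = 25,  x_8 = 18,  x_9 = 10,  x_{10} = 22,  x_{11} = 4,  x_{12} = 31,  x_{13} = 9,  x_{14} = 5,  x_{15} = 11,  x_{16} = 2,  x_{17} = 34,  x_{18} = 23,  x_{19} = 21,  x_{20} = 24,  x_{21} = 1,  x_{22} = 17,  x_{23} = 30,  x_{24} = 29,  x_{25} = 12,  x_{26} = 19,  x_{27} = 27,  x_{28} = 15,  x_{29} = 33,  x_{30} = 6,  x_{31} = 28,  x_{32} = 32,  x_{33} = 26,  x_{34} = 35,  x_{35} = 3,  x_{36} = 14.
Since x_{36} = x_0 = 14, the sequence is periodic with period 36.
(652 - 0) mod 36 = 4, so x_{652} = x_4 = 20.

20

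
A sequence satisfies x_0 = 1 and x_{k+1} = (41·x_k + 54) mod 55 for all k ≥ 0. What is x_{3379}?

x_0 = 1,  x_1 = 40,  x_2 = 44,  x_3 = 43,  x_4 = 2,  x_5 = 26,  x_6 = 20,  x_7 = 49,  x_8 = 28,  x_9 = 47,  x_{10} = 1.
Since x_{10} = x_0 = 1, the sequence is periodic with period 10.
(3379 - 0) mod 10 = 9, so x_{3379} = x_9 = 47.

47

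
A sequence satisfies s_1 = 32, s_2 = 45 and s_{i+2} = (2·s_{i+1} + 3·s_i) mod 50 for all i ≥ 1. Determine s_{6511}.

s_1 = 32,  s_2 = 45,  s_3 = 36,  s_4 = 7,  s_5 = 22,  s_6 = 15,  s_7 = 46,  s_8 = 37,  s_9 = 12,  s_{10} = 35,  s_{11} = 6,  s_{12} = 17,  s_{13} = 2,  s_{14} = 5,  s_{15} = 16,  s_{16} = 47,  s_{17} = 42,  s_{18} = 25,  s_{19} = 26,  s_{20} = 27,  s_{21} = 32,  s_{22} = 45.
The sequence repeats with period 20.
So s_{6511} = s_{1 + ((6511-1) mod 20)} = s_{11} = 6.

6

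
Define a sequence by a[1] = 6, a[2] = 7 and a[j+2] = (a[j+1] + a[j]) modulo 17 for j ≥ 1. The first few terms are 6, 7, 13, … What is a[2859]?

a[1] = 6; a[2] = 7; a[3] = 13; a[4] = 3; a[5] = 16; a[6] = 2; a[7] = 1; a[8] = 3; a[9] = 4; a[10] = 7; a[11] = 11; a[12] = 1; a[13] = 12; a[14] = 13; a[15] = 8; a[16] = 4; a[17] = 12; a[18] = 16; a[19] = 11; a[20] = 10; a[21] = 4; a[22] = 14; a[23] = 1; a[24] = 15; a[25] = 16; a[26] = 14; a[27] = 13; a[28] = 10; a[29] = 6; a[30] = 16; a[31] = 5; a[32] = 4; a[33] = 9; a[34] = 13; a[35] = 5; a[36] = 1; a[37] = 6; a[38] = 7.
The sequence repeats with period 36.
So a[2859] = a[1 + ((2859-1) mod 36)] = a[15] = 8.

8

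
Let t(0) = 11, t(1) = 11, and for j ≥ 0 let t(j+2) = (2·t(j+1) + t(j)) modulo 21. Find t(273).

14

t(0) = 11, t(1) = 11, t(2) = 12, t(3) = 14, t(4) = 19, t(5) = 10, t(6) = 18, t(7) = 4, t(8) = 5, t(9) = 14, t(10) = 12, t(11) = 17, t(12) = 4, t(13) = 4, t(14) = 12, t(15) = 7, t(16) = 5, t(17) = 17, t(18) = 18, t(19) = 11, t(20) = 19, t(21) = 7, t(22) = 12, t(23) = 10, t(24) = 11, t(25) = 11.
Since (t(24), t(25)) = (t(0), t(1)) = (11, 11) (two consecutive terms determine the rest), the sequence is periodic with period 24.
(273 - 0) mod 24 = 9, so t(273) = t(9) = 14.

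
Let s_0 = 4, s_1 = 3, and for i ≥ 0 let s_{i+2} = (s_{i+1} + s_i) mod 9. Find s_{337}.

3

s_0 = 4,  s_1 = 3,  s_2 = 7,  s_3 = 1,  s_4 = 8,  s_5 = 0,  s_6 = 8,  s_7 = 8,  s_8 = 7,  s_9 = 6,  s_{10} = 4,  s_{11} = 1,  s_{12} = 5,  s_{13} = 6,  s_{14} = 2,  s_{15} = 8,  s_{16} = 1,  s_{17} = 0,  s_{18} = 1,  s_{19} = 1,  s_{20} = 2,  s_{21} = 3,  s_{22} = 5,  s_{23} = 8,  s_{24} = 4,  s_{25} = 3.
Since (s_{24}, s_{25}) = (s_0, s_1) = (4, 3) (two consecutive terms determine the rest), the sequence is periodic with period 24.
(337 - 0) mod 24 = 1, so s_{337} = s_1 = 3.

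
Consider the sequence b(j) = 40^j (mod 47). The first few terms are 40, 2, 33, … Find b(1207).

b(1) = 40,  b(2) = 2,  b(3) = 33,  b(4) = 4,  b(5) = 19,  b(6) = 8,  b(7) = 38,  b(8) = 16,  b(9) = 29,  b(10) = 32,  b(11) = 11,  b(12) = 17,  b(13) = 22,  b(14) = 34,  b(15) = 44,  b(16) = 21,  b(17) = 41,  b(18) = 42,  b(19) = 35,  b(20) = 37,  b(21) = 23,  b(22) = 27,  b(23) = 46,  b(24) = 7,  b(25) = 45,  b(26) = 14,  b(27) = 43,  b(28) = 28,  b(29) = 39,  b(30) = 9,  b(31) = 31,  b(32) = 18,  b(33) = 15,  b(34) = 36,  b(35) = 30,  b(36) = 25,  b(37) = 13,  b(38) = 3,  b(39) = 26,  b(40) = 6,  b(41) = 5,  b(42) = 12,  b(43) = 10,  b(44) = 24,  b(45) = 20,  b(46) = 1,  b(47) = 40.
Since b(47) = b(1) = 40, the sequence is periodic with period 46.
(1207 - 1) mod 46 = 10, so b(1207) = b(11) = 11.

11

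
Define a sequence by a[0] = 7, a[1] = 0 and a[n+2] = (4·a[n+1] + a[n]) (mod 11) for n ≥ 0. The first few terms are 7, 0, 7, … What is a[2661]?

0

Computing terms: a[0] = 7, a[1] = 0, a[2] = 7, a[3] = 6, a[4] = 9, a[5] = 9, a[6] = 1, a[7] = 2, a[8] = 9, a[9] = 5, a[10] = 7, a[11] = 0.
Since (a[10], a[11]) = (a[0], a[1]) = (7, 0) (two consecutive terms determine the rest), the sequence is periodic with period 10.
So a[2661] = a[0 + ((2661-0) mod 10)] = a[1] = 0.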